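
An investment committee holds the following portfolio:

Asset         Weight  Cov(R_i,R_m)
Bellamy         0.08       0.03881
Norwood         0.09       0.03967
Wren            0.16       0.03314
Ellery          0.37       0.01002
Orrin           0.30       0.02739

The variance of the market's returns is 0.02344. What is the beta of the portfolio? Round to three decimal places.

1.020

β_Bellamy = 0.03881 / 0.02344 = 1.6557
β_Norwood = 0.03967 / 0.02344 = 1.6924
β_Wren = 0.03314 / 0.02344 = 1.4138
β_Ellery = 0.01002 / 0.02344 = 0.4275
β_Orrin = 0.02739 / 0.02344 = 1.1685
β_P = Σ w_i β_i = 0.08×1.6557 + 0.09×1.6924 + 0.16×1.4138 + 0.37×0.4275 + 0.30×1.1685 = 1.0197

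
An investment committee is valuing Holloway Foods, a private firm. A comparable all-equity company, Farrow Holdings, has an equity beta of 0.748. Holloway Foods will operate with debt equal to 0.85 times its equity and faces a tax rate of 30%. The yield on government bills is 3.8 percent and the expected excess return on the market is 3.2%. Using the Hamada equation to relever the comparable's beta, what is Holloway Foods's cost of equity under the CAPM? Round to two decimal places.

7.62%

β_L = β_U × [1 + (1 − t)(D/E)] = 0.748 × [1 + (1 − 0.30) × 0.85]
    = 0.748 × [1 + 0.70 × 0.85] = 0.748 × 1.5950 = 1.1931
E(R) = R_f + β_L × MRP = 3.8% + 1.1931 × 3.2% = 7.62%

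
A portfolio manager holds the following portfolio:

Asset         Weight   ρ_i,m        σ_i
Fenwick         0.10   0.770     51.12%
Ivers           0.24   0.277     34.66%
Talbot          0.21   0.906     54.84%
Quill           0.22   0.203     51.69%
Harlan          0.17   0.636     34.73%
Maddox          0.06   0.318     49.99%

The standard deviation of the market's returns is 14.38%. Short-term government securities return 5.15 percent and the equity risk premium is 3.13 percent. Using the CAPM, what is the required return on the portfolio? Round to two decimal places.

10.31%

β_Fenwick = 0.770 × 51.12% / 14.38% = 2.7373
β_Ivers = 0.277 × 34.66% / 14.38% = 0.6677
β_Talbot = 0.906 × 54.84% / 14.38% = 3.4551
β_Quill = 0.203 × 51.69% / 14.38% = 0.7297
β_Harlan = 0.636 × 34.73% / 14.38% = 1.5360
β_Maddox = 0.318 × 49.99% / 14.38% = 1.1055
β_P = Σ w_i β_i = 0.10×2.7373 + 0.24×0.6677 + 0.21×3.4551 + 0.22×0.7297 + 0.17×1.5360 + 0.06×1.1055 = 1.6475
E(R_P) = R_f + β_P × MRP = 5.15% + 1.6475 × 3.13% = 10.31%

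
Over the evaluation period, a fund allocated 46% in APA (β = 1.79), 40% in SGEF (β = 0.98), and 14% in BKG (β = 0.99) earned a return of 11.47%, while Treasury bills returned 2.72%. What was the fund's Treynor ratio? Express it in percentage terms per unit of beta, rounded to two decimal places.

6.46%

β_P = 0.46×1.79 + 0.40×0.98 + 0.14×0.99 = 1.3540
Treynor = (R_P − R_f) / β_P = (11.47% − 2.72%) / 1.3540 = 8.75% / 1.3540 = 6.46%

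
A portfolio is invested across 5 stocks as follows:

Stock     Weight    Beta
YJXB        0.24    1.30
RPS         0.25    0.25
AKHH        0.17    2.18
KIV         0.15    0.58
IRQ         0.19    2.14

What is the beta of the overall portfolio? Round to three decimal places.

β_P = Σ w_i β_i = 0.24×1.30 + 0.25×0.25 + 0.17×2.18 + 0.15×0.58 + 0.19×2.14 = 1.2387

1.239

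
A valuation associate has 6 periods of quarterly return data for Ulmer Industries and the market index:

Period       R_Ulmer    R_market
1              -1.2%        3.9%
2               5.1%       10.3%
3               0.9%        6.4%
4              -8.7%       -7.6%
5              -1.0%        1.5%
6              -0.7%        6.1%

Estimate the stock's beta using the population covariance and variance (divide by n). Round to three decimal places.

Mean R_i = (-1.2 + 5.1 + 0.9 − 8.7 − 1.0 − 0.7) / 6 = -0.9333%
Mean R_m = (3.9 + 10.3 + 6.4 − 7.6 + 1.5 + 6.1) / 6 = 3.4333%
Σ(R_i − R̄_i)(R_m − R̄_m) = 133.1867  ⇒  Cov = 133.1867 / 6 = 22.1978
Σ(R_m − R̄_m)² = 188.7533  ⇒  Var(R_m) = 188.7533 / 6 = 31.4589
β = Cov / Var(R_m) = 22.1978 / 31.4589 = 0.7056

0.706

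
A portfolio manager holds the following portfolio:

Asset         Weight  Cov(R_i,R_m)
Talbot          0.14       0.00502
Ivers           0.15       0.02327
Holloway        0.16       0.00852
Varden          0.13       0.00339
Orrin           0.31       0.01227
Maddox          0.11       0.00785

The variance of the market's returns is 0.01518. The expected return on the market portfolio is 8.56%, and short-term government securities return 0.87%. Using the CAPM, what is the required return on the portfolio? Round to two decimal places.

β_Talbot = 0.00502 / 0.01518 = 0.3307
β_Ivers = 0.02327 / 0.01518 = 1.5329
β_Holloway = 0.00852 / 0.01518 = 0.5613
β_Varden = 0.00339 / 0.01518 = 0.2233
β_Orrin = 0.01227 / 0.01518 = 0.8083
β_Maddox = 0.00785 / 0.01518 = 0.5171
β_P = Σ w_i β_i = 0.14×0.3307 + 0.15×1.5329 + 0.16×0.5613 + 0.13×0.2233 + 0.31×0.8083 + 0.11×0.5171 = 0.7025
MRP = 8.56% − 0.87% = 7.69%
E(R_P) = R_f + β_P × MRP = 0.87% + 0.7025 × 7.69% = 6.27%

6.27%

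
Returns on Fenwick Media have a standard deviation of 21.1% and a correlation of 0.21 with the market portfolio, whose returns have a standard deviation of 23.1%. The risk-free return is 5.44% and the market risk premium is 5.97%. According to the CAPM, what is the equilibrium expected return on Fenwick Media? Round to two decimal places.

6.59%

β = ρ × σ_i / σ_m = 0.21 × 21.1% / 23.1% = 0.1918
E(R) = 5.44% + 0.1918 × 5.97% = 6.59%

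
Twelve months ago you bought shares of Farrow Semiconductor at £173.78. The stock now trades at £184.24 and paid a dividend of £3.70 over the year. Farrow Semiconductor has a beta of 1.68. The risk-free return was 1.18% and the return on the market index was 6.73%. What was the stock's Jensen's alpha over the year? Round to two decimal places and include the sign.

-2.36%

Realised HPR = (P1 + D1 − P0) / P0 = (184.24 + 3.70 − 173.78) / 173.78 = 14.16 / 173.78 = 8.1482%
MRP = 6.73% − 1.18% = 5.55%
CAPM required = R_f + β·MRP = 1.18% + 1.68 × 5.55% = 10.5040%
α = realised − required = 8.1482% − 10.5040% = -2.36%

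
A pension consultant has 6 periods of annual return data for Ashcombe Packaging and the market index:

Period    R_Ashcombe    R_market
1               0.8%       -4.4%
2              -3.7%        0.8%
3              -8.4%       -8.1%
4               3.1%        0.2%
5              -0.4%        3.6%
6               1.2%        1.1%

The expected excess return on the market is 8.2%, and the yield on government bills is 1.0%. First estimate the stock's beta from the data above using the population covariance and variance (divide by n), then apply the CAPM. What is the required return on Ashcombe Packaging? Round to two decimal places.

5.78%

Mean R_i = (0.8 − 3.7 − 8.4 + 3.1 − 0.4 + 1.2) / 6 = -1.2333%
Mean R_m = (-4.4 + 0.8 − 8.1 + 0.2 + 3.6 + 1.1) / 6 = -1.1333%
Σ(R_i − R̄_i)(R_m − R̄_m) = 53.6733  ⇒  Cov = 53.6733 / 6 = 8.9456
Σ(R_m − R̄_m)² = 92.1133  ⇒  Var(R_m) = 92.1133 / 6 = 15.3522
β = Cov / Var(R_m) = 8.9456 / 15.3522 = 0.5827
E(R) = R_f + β × MRP = 1.0% + 0.5827 × 8.2% = 5.78%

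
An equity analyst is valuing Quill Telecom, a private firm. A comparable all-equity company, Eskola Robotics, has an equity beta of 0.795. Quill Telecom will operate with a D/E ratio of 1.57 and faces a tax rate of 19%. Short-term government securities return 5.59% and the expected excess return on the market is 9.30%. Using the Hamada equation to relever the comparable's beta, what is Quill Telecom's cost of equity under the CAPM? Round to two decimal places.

β_L = β_U × [1 + (1 − t)(D/E)] = 0.795 × [1 + (1 − 0.19) × 1.57]
    = 0.795 × [1 + 0.81 × 1.57] = 0.795 × 2.2717 = 1.8060
E(R) = R_f + β_L × MRP = 5.59% + 1.8060 × 9.30% = 22.39%

22.39%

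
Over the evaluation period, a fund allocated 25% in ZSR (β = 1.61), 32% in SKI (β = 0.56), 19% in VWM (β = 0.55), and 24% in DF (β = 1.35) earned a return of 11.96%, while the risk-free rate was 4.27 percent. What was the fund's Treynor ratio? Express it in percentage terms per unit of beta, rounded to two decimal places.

β_P = 0.25×1.61 + 0.32×0.56 + 0.19×0.55 + 0.24×1.35 = 1.0102
Treynor = (R_P − R_f) / β_P = (11.96% − 4.27%) / 1.0102 = 7.69% / 1.0102 = 7.61%

7.61%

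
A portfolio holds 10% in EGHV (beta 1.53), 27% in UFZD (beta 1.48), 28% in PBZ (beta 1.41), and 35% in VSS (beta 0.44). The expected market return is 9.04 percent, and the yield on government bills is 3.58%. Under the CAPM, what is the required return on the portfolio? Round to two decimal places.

9.59%

β_P = Σ w_i β_i = 0.10×1.53 + 0.27×1.48 + 0.28×1.41 + 0.35×0.44 = 1.1014
MRP = 9.04% − 3.58% = 5.46%
E(R_P) = R_f + β_P × MRP = 3.58% + 1.1014 × 5.46% = 9.59%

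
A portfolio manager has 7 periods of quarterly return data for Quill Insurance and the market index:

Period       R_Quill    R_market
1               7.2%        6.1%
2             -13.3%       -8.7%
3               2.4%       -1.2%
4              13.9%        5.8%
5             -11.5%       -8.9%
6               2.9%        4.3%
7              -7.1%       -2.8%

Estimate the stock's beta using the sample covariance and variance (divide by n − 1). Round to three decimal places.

1.475

Mean R_i = (7.2 − 13.3 + 2.4 + 13.9 − 11.5 + 2.9 − 7.1) / 7 = -0.7857%
Mean R_m = (6.1 − 8.7 − 1.2 + 5.8 − 8.9 + 4.3 − 2.8) / 7 = -0.7714%
Σ(R_i − R̄_i)(R_m − R̄_m) = 367.8271  ⇒  Cov = 367.8271 / 6 = 61.3045
Σ(R_m − R̄_m)² = 249.3543  ⇒  Var(R_m) = 249.3543 / 6 = 41.5591
β = Cov / Var(R_m) = 61.3045 / 41.5591 = 1.4751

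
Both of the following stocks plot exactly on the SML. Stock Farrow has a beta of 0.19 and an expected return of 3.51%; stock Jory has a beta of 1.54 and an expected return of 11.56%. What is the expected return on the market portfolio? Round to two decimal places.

8.34%

Both satisfy E(R) = R_f + β·MRP, so the slope of the SML is
MRP = (11.56% − 3.51%) / (1.54 − 0.19) = 8.05% / 1.35 = 5.9630%
R_f = E(R_Farrow) − β_Farrow·MRP = 3.51% − 0.19 × 5.9630% = 2.3770%
E(R_m) = R_f + MRP = 2.3770% + 5.9630% = 8.34%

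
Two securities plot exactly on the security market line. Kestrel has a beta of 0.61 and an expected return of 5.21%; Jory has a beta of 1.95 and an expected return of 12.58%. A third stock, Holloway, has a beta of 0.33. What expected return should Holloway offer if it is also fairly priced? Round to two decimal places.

3.67%

MRP (SML slope) = (12.58% − 5.21%) / (1.95 − 0.61) = 7.37% / 1.34 = 5.5000%
R_f (intercept) = 5.21% − 0.61 × 5.5000% = 1.8550%
E(R_Holloway) = R_f + β × MRP = 1.8550% + 0.33 × 5.5000% = 3.67%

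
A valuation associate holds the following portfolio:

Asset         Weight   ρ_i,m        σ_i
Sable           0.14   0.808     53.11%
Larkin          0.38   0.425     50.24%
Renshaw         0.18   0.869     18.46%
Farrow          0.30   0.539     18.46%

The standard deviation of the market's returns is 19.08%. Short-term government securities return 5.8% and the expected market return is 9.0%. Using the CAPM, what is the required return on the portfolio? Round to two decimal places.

9.15%

β_Sable = 0.808 × 53.11% / 19.08% = 2.2491
β_Larkin = 0.425 × 50.24% / 19.08% = 1.1191
β_Renshaw = 0.869 × 18.46% / 19.08% = 0.8408
β_Farrow = 0.539 × 18.46% / 19.08% = 0.5215
β_P = Σ w_i β_i = 0.14×2.2491 + 0.38×1.1191 + 0.18×0.8408 + 0.30×0.5215 = 1.0479
MRP = 9.0% − 5.8% = 3.20%
E(R_P) = R_f + β_P × MRP = 5.8% + 1.0479 × 3.2% = 9.15%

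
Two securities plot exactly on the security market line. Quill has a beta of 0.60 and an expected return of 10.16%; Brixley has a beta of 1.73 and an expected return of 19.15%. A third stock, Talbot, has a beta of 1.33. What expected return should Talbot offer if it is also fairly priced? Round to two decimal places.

MRP (SML slope) = (19.15% − 10.16%) / (1.73 − 0.60) = 8.99% / 1.13 = 7.9558%
R_f (intercept) = 10.16% − 0.60 × 7.9558% = 5.3865%
E(R_Talbot) = R_f + β × MRP = 5.3865% + 1.33 × 7.9558% = 15.97%

15.97%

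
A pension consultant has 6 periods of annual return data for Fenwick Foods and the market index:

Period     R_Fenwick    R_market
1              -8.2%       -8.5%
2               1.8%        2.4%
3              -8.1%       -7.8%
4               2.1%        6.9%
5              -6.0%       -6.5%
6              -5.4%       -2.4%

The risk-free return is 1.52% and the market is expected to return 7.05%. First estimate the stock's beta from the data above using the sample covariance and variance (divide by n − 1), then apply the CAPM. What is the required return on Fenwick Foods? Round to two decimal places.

5.56%

Mean R_i = (-8.2 + 1.8 − 8.1 + 2.1 − 6.0 − 5.4) / 6 = -3.9667%
Mean R_m = (-8.5 + 2.4 − 7.8 + 6.9 − 6.5 − 2.4) / 6 = -2.6500%
Σ(R_i − R̄_i)(R_m − R̄_m) = 140.5800  ⇒  Cov = 140.5800 / 5 = 28.1160
Σ(R_m − R̄_m)² = 192.3350  ⇒  Var(R_m) = 192.3350 / 5 = 38.4670
β = Cov / Var(R_m) = 28.1160 / 38.4670 = 0.7309
MRP = 7.05% − 1.52% = 5.53%
E(R) = R_f + β × MRP = 1.52% + 0.7309 × 5.53% = 5.56%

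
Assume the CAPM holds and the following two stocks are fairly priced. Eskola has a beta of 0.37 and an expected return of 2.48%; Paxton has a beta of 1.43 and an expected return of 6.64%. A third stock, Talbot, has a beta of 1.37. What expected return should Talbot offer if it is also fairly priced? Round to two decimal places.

6.40%

MRP (SML slope) = (6.64% − 2.48%) / (1.43 − 0.37) = 4.16% / 1.06 = 3.9245%
R_f (intercept) = 2.48% − 0.37 × 3.9245% = 1.0279%
E(R_Talbot) = R_f + β × MRP = 1.0279% + 1.37 × 3.9245% = 6.40%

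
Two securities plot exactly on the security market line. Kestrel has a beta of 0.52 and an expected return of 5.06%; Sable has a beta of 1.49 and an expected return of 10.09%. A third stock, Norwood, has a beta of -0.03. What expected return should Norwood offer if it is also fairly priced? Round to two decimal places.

2.21%

MRP (SML slope) = (10.09% − 5.06%) / (1.49 − 0.52) = 5.03% / 0.97 = 5.1856%
R_f (intercept) = 5.06% − 0.52 × 5.1856% = 2.3635%
E(R_Norwood) = R_f + β × MRP = 2.3635% + -0.03 × 5.1856% = 2.21%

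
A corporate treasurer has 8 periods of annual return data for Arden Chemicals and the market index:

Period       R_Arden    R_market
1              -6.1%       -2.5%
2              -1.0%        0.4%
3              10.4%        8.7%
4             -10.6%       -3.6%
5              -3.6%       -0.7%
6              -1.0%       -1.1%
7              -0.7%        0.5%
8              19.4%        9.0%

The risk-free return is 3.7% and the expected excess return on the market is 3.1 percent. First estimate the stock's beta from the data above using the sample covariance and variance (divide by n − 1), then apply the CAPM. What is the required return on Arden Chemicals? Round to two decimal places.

9.61%

Mean R_i = (-6.1 − 1.0 + 10.4 − 10.6 − 3.6 − 1.0 − 0.7 + 19.4) / 8 = 0.8500%
Mean R_m = (-2.5 + 0.4 + 8.7 − 3.6 − 0.7 − 1.1 + 0.5 + 9.0) / 8 = 1.3375%
Σ(R_i − R̄_i)(R_m − R̄_m) = 312.2650  ⇒  Cov = 312.2650 / 7 = 44.6093
Σ(R_m − R̄_m)² = 163.6988  ⇒  Var(R_m) = 163.6988 / 7 = 23.3855
β = Cov / Var(R_m) = 44.6093 / 23.3855 = 1.9076
E(R) = R_f + β × MRP = 3.7% + 1.9076 × 3.1% = 9.61%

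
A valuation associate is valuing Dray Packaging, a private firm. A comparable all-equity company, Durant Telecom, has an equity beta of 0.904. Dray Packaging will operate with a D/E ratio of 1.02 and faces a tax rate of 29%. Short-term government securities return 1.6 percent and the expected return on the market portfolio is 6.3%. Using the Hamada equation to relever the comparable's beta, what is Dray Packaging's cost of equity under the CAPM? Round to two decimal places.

8.93%

β_L = β_U × [1 + (1 − t)(D/E)] = 0.904 × [1 + (1 − 0.29) × 1.02]
    = 0.904 × [1 + 0.71 × 1.02] = 0.904 × 1.7242 = 1.5587
MRP = 6.3% − 1.6% = 4.70%
E(R) = R_f + β_L × MRP = 1.6% + 1.5587 × 4.7% = 8.93%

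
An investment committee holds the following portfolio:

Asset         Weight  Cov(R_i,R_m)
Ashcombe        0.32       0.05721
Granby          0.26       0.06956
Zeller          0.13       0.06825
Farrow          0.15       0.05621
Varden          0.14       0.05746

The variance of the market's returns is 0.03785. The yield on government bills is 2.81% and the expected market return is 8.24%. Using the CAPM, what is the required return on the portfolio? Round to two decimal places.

11.67%

β_Ashcombe = 0.05721 / 0.03785 = 1.5115
β_Granby = 0.06956 / 0.03785 = 1.8378
β_Zeller = 0.06825 / 0.03785 = 1.8032
β_Farrow = 0.05621 / 0.03785 = 1.4851
β_Varden = 0.05746 / 0.03785 = 1.5181
β_P = Σ w_i β_i = 0.32×1.5115 + 0.26×1.8378 + 0.13×1.8032 + 0.15×1.4851 + 0.14×1.5181 = 1.6312
MRP = 8.24% − 2.81% = 5.43%
E(R_P) = R_f + β_P × MRP = 2.81% + 1.6312 × 5.43% = 11.67%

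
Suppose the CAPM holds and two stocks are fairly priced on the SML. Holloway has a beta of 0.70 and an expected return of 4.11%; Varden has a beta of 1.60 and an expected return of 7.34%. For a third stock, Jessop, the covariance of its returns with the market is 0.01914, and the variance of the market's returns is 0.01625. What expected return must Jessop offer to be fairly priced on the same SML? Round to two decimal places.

MRP = (7.34% − 4.11%) / (1.60 − 0.70) = 3.5889%
R_f = 4.11% − 0.70 × 3.5889% = 1.5978%
β_Jessop = Cov / Var(R_m) = 0.01914 / 0.01625 = 1.1778
E(R_Jessop) = R_f + β × MRP = 1.5978% + 1.1778 × 3.5889% = 5.82%

5.82%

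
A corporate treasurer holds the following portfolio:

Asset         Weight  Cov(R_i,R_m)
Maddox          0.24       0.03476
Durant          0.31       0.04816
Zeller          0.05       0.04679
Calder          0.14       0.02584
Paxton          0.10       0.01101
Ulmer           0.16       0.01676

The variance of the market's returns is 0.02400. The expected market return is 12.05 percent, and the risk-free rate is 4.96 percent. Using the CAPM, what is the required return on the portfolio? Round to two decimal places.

14.71%

β_Maddox = 0.03476 / 0.02400 = 1.4483
β_Durant = 0.04816 / 0.02400 = 2.0067
β_Zeller = 0.04679 / 0.02400 = 1.9496
β_Calder = 0.02584 / 0.02400 = 1.0767
β_Paxton = 0.01101 / 0.02400 = 0.4588
β_Ulmer = 0.01676 / 0.02400 = 0.6983
β_P = Σ w_i β_i = 0.24×1.4483 + 0.31×2.0067 + 0.05×1.9496 + 0.14×1.0767 + 0.10×0.4588 + 0.16×0.6983 = 1.3755
MRP = 12.05% − 4.96% = 7.09%
E(R_P) = R_f + β_P × MRP = 4.96% + 1.3755 × 7.09% = 14.71%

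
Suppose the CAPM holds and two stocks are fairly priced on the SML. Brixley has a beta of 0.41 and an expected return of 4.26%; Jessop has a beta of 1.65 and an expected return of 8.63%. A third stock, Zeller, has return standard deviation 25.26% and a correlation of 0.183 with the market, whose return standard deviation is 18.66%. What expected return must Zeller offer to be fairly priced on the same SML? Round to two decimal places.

3.69%

MRP = (8.63% − 4.26%) / (1.65 − 0.41) = 3.5242%
R_f = 4.26% − 0.41 × 3.5242% = 2.8151%
β_Zeller = ρ·σ_i/σ_m = 0.183 × 25.26 / 18.66 = 0.2477
E(R_Zeller) = R_f + β × MRP = 2.8151% + 0.2477 × 3.5242% = 3.69%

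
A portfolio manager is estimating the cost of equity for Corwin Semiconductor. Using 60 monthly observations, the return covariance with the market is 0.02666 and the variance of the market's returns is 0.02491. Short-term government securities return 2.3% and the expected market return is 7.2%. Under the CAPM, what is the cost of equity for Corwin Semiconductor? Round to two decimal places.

7.54%

β = Cov(R_i, R_m) / Var(R_m) = 0.02666 / 0.02491 = 1.0703
MRP = 7.2% − 2.3% = 4.90%
E(R) = R_f + β × MRP = 2.3% + 1.0703 × 4.9% = 7.54%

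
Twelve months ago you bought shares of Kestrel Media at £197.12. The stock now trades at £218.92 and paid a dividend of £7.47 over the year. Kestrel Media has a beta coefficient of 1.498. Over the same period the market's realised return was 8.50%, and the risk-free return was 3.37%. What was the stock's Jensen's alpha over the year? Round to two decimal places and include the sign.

Realised HPR = (P1 + D1 − P0) / P0 = (218.92 + 7.47 − 197.12) / 197.12 = 29.27 / 197.12 = 14.8488%
MRP = 8.50% − 3.37% = 5.13%
CAPM required = R_f + β·MRP = 3.37% + 1.498 × 5.13% = 11.05474%
α = realised − required = 14.8488% − 11.05474% = +3.79%

+3.79%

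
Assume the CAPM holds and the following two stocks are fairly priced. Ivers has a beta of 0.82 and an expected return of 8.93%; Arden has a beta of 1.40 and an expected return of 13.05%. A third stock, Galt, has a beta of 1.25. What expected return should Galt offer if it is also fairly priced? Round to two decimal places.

MRP (SML slope) = (13.05% − 8.93%) / (1.40 − 0.82) = 4.12% / 0.58 = 7.1034%
R_f (intercept) = 8.93% − 0.82 × 7.1034% = 3.1052%
E(R_Galt) = R_f + β × MRP = 3.1052% + 1.25 × 7.1034% = 11.98%

11.98%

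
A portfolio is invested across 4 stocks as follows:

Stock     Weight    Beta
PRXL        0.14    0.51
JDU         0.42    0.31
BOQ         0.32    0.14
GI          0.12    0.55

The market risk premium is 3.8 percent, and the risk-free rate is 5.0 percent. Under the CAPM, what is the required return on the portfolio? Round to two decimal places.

6.19%

β_P = Σ w_i β_i = 0.14×0.51 + 0.42×0.31 + 0.32×0.14 + 0.12×0.55 = 0.3124
E(R_P) = R_f + β_P × MRP = 5.0% + 0.3124 × 3.8% = 6.19%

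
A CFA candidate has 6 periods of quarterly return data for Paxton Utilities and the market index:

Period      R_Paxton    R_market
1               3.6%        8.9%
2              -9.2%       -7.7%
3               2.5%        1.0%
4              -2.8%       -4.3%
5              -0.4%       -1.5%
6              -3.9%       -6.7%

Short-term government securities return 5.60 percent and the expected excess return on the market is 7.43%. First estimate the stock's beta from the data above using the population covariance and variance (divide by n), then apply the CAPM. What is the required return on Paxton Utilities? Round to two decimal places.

10.62%

Mean R_i = (3.6 − 9.2 + 2.5 − 2.8 − 0.4 − 3.9) / 6 = -1.7000%
Mean R_m = (8.9 − 7.7 + 1.0 − 4.3 − 1.5 − 6.7) / 6 = -1.7167%
Σ(R_i − R̄_i)(R_m − R̄_m) = 126.6400  ⇒  Cov = 126.6400 / 6 = 21.1067
Σ(R_m − R̄_m)² = 187.4483  ⇒  Var(R_m) = 187.4483 / 6 = 31.2414
β = Cov / Var(R_m) = 21.1067 / 31.2414 = 0.6756
E(R) = R_f + β × MRP = 5.60% + 0.6756 × 7.43% = 10.62%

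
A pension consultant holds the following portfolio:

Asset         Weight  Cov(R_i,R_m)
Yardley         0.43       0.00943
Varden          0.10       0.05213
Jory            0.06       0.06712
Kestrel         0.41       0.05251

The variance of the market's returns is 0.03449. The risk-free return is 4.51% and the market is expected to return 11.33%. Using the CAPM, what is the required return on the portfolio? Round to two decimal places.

11.40%

β_Yardley = 0.00943 / 0.03449 = 0.2734
β_Varden = 0.05213 / 0.03449 = 1.5115
β_Jory = 0.06712 / 0.03449 = 1.9461
β_Kestrel = 0.05251 / 0.03449 = 1.5225
β_P = Σ w_i β_i = 0.43×0.2734 + 0.10×1.5115 + 0.06×1.9461 + 0.41×1.5225 = 1.0097
MRP = 11.33% − 4.51% = 6.82%
E(R_P) = R_f + β_P × MRP = 4.51% + 1.0097 × 6.82% = 11.40%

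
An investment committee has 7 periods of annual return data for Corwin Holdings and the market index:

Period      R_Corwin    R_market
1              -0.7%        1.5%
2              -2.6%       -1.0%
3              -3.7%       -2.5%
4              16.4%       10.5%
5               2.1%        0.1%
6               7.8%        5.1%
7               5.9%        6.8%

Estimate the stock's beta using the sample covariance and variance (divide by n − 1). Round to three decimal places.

Mean R_i = (-0.7 − 2.6 − 3.7 + 16.4 + 2.1 + 7.8 + 5.9) / 7 = 3.6000%
Mean R_m = (1.5 − 1.0 − 2.5 + 10.5 + 0.1 + 5.1 + 6.8) / 7 = 2.9286%
Σ(R_i − R̄_i)(R_m − R̄_m) = 189.3100  ⇒  Cov = 189.3100 / 6 = 31.5517
Σ(R_m − R̄_m)² = 131.9743  ⇒  Var(R_m) = 131.9743 / 6 = 21.9957
β = Cov / Var(R_m) = 31.5517 / 21.9957 = 1.4344

1.434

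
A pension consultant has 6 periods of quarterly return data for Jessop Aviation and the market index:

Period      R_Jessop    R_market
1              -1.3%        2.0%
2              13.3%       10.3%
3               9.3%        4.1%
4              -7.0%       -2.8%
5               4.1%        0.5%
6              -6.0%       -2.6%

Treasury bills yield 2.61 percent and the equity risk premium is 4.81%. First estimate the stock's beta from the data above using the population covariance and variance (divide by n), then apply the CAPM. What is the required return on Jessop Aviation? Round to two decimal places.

10.08%

Mean R_i = (-1.3 + 13.3 + 9.3 − 7.0 + 4.1 − 6.0) / 6 = 2.0667%
Mean R_m = (2.0 + 10.3 + 4.1 − 2.8 + 0.5 − 2.6) / 6 = 1.9167%
Σ(R_i − R̄_i)(R_m − R̄_m) = 186.0033  ⇒  Cov = 186.0033 / 6 = 31.0006
Σ(R_m − R̄_m)² = 119.7083  ⇒  Var(R_m) = 119.7083 / 6 = 19.9514
β = Cov / Var(R_m) = 31.0006 / 19.9514 = 1.5538
E(R) = R_f + β × MRP = 2.61% + 1.5538 × 4.81% = 10.08%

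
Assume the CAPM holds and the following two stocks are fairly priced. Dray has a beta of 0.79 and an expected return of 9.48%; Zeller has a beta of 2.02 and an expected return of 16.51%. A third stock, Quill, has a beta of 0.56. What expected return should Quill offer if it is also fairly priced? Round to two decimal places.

8.17%

MRP (SML slope) = (16.51% − 9.48%) / (2.02 − 0.79) = 7.03% / 1.23 = 5.7154%
R_f (intercept) = 9.48% − 0.79 × 5.7154% = 4.9648%
E(R_Quill) = R_f + β × MRP = 4.9648% + 0.56 × 5.7154% = 8.17%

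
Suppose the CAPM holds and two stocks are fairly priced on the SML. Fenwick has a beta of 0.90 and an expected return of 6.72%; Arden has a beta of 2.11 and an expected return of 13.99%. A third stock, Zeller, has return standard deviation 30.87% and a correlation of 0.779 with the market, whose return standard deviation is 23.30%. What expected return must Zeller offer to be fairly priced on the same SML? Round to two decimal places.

7.51%

MRP = (13.99% − 6.72%) / (2.11 − 0.90) = 6.0083%
R_f = 6.72% − 0.90 × 6.0083% = 1.3125%
β_Zeller = ρ·σ_i/σ_m = 0.779 × 30.87 / 23.30 = 1.0321
E(R_Zeller) = R_f + β × MRP = 1.3125% + 1.0321 × 6.0083% = 7.51%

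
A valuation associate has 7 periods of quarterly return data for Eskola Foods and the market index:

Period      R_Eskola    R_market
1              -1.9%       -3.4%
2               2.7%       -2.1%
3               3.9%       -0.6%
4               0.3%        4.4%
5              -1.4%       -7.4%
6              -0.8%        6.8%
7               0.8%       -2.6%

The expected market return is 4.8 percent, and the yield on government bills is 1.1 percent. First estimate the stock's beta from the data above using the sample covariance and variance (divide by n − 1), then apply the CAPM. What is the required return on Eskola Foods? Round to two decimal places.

Mean R_i = (-1.9 + 2.7 + 3.9 + 0.3 − 1.4 − 0.8 + 0.8) / 7 = 0.5143%
Mean R_m = (-3.4 − 2.1 − 0.6 + 4.4 − 7.4 + 6.8 − 2.6) / 7 = -0.7000%
Σ(R_i − R̄_i)(R_m − R̄_m) = 5.1300  ⇒  Cov = 5.1300 / 6 = 0.8550
Σ(R_m − R̄_m)² = 140.0200  ⇒  Var(R_m) = 140.0200 / 6 = 23.3367
β = Cov / Var(R_m) = 0.8550 / 23.3367 = 0.0366
MRP = 4.8% − 1.1% = 3.70%
E(R) = R_f + β × MRP = 1.1% + 0.0366 × 3.7% = 1.24%

1.24%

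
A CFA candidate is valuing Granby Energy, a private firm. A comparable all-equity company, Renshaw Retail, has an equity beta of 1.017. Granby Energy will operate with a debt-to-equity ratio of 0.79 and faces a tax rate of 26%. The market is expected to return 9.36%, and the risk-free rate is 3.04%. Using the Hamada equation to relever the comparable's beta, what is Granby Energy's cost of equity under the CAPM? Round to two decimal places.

13.22%

β_L = β_U × [1 + (1 − t)(D/E)] = 1.017 × [1 + (1 − 0.26) × 0.79]
    = 1.017 × [1 + 0.74 × 0.79] = 1.017 × 1.5846 = 1.6115
MRP = 9.36% − 3.04% = 6.32%
E(R) = R_f + β_L × MRP = 3.04% + 1.6115 × 6.32% = 13.22%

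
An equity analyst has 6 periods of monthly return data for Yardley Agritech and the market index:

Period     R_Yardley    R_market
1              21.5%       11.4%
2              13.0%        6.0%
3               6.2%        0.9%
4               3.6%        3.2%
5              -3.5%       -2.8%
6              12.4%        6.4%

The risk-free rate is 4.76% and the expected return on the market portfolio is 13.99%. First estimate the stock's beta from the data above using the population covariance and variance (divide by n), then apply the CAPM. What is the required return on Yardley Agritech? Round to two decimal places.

20.56%

Mean R_i = (21.5 + 13.0 + 6.2 + 3.6 − 3.5 + 12.4) / 6 = 8.8667%
Mean R_m = (11.4 + 6.0 + 0.9 + 3.2 − 2.8 + 6.4) / 6 = 4.1833%
Σ(R_i − R̄_i)(R_m − R̄_m) = 206.8067  ⇒  Cov = 206.8067 / 6 = 34.4678
Σ(R_m − R̄_m)² = 120.8083  ⇒  Var(R_m) = 120.8083 / 6 = 20.1347
β = Cov / Var(R_m) = 34.4678 / 20.1347 = 1.7119
MRP = 13.99% − 4.76% = 9.23%
E(R) = R_f + β × MRP = 4.76% + 1.7119 × 9.23% = 20.56%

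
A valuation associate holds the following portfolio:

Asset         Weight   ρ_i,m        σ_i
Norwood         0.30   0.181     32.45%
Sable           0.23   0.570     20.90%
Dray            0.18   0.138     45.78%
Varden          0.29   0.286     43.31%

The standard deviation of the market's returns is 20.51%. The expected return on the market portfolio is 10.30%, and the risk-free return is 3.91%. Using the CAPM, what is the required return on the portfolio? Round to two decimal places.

6.79%

β_Norwood = 0.181 × 32.45% / 20.51% = 0.2864
β_Sable = 0.570 × 20.90% / 20.51% = 0.5808
β_Dray = 0.138 × 45.78% / 20.51% = 0.3080
β_Varden = 0.286 × 43.31% / 20.51% = 0.6039
β_P = Σ w_i β_i = 0.30×0.2864 + 0.23×0.5808 + 0.18×0.3080 + 0.29×0.6039 = 0.4501
MRP = 10.30% − 3.91% = 6.39%
E(R_P) = R_f + β_P × MRP = 3.91% + 0.4501 × 6.39% = 6.79%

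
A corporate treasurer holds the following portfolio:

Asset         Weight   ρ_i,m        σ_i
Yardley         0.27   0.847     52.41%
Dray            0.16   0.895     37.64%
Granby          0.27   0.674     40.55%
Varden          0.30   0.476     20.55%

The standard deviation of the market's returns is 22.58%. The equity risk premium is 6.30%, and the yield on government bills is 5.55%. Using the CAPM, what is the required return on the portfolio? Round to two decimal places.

13.28%

β_Yardley = 0.847 × 52.41% / 22.58% = 1.9660
β_Dray = 0.895 × 37.64% / 22.58% = 1.4919
β_Granby = 0.674 × 40.55% / 22.58% = 1.2104
β_Varden = 0.476 × 20.55% / 22.58% = 0.4332
β_P = Σ w_i β_i = 0.27×1.9660 + 0.16×1.4919 + 0.27×1.2104 + 0.30×0.4332 = 1.2263
E(R_P) = R_f + β_P × MRP = 5.55% + 1.2263 × 6.30% = 13.28%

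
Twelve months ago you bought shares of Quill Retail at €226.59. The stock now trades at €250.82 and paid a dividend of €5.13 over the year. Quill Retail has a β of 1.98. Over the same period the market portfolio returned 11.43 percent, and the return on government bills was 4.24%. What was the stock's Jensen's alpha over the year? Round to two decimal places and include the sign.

-5.52%

Realised HPR = (P1 + D1 − P0) / P0 = (250.82 + 5.13 − 226.59) / 226.59 = 29.36 / 226.59 = 12.9573%
MRP = 11.43% − 4.24% = 7.19%
CAPM required = R_f + β·MRP = 4.24% + 1.98 × 7.19% = 18.4762%
α = realised − required = 12.9573% − 18.4762% = -5.52%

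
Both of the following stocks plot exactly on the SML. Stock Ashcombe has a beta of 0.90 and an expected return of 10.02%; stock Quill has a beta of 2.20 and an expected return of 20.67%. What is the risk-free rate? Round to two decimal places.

Both satisfy E(R) = R_f + β·MRP, so the slope of the SML is
MRP = (20.67% − 10.02%) / (2.20 − 0.90) = 10.65% / 1.30 = 8.1923%
R_f = E(R_Ashcombe) − β_Ashcombe·MRP = 10.02% − 0.90 × 8.1923% = 2.6469%

2.65%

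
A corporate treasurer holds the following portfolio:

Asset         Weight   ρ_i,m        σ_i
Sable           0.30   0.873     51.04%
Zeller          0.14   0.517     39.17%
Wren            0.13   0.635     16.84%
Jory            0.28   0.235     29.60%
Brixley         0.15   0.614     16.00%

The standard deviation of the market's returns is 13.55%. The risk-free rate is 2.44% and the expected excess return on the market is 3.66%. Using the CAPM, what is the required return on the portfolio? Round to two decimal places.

8.12%

β_Sable = 0.873 × 51.04% / 13.55% = 3.2884
β_Zeller = 0.517 × 39.17% / 13.55% = 1.4945
β_Wren = 0.635 × 16.84% / 13.55% = 0.7892
β_Jory = 0.235 × 29.60% / 13.55% = 0.5134
β_Brixley = 0.614 × 16.00% / 13.55% = 0.7250
β_P = Σ w_i β_i = 0.30×3.2884 + 0.14×1.4945 + 0.13×0.7892 + 0.28×0.5134 + 0.15×0.7250 = 1.5508
E(R_P) = R_f + β_P × MRP = 2.44% + 1.5508 × 3.66% = 8.12%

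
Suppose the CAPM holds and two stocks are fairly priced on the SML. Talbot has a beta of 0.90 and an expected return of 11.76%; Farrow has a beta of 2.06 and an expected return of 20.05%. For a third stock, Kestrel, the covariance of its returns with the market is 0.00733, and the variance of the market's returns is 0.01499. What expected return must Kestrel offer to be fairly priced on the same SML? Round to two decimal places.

MRP = (20.05% − 11.76%) / (2.06 − 0.90) = 7.1466%
R_f = 11.76% − 0.90 × 7.1466% = 5.3281%
β_Kestrel = Cov / Var(R_m) = 0.00733 / 0.01499 = 0.4890
E(R_Kestrel) = R_f + β × MRP = 5.3281% + 0.4890 × 7.1466% = 8.82%

8.82%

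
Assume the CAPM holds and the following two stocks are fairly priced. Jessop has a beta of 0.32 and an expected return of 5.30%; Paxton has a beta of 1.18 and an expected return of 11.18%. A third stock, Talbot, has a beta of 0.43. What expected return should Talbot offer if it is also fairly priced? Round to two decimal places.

MRP (SML slope) = (11.18% − 5.30%) / (1.18 − 0.32) = 5.88% / 0.86 = 6.8372%
R_f (intercept) = 5.30% − 0.32 × 6.8372% = 3.1121%
E(R_Talbot) = R_f + β × MRP = 3.1121% + 0.43 × 6.8372% = 6.05%

6.05%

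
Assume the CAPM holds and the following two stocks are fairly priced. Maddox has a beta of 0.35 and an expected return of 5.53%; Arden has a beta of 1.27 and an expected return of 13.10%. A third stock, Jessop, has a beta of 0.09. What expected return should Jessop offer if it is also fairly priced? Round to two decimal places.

3.39%

MRP (SML slope) = (13.10% − 5.53%) / (1.27 − 0.35) = 7.57% / 0.92 = 8.2283%
R_f (intercept) = 5.53% − 0.35 × 8.2283% = 2.6501%
E(R_Jessop) = R_f + β × MRP = 2.6501% + 0.09 × 8.2283% = 3.39%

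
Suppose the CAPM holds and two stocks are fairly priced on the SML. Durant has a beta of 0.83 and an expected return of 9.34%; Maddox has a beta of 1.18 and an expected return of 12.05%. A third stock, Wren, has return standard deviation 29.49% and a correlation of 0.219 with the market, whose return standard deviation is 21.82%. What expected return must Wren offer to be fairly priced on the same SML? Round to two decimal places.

MRP = (12.05% − 9.34%) / (1.18 − 0.83) = 7.7429%
R_f = 9.34% − 0.83 × 7.7429% = 2.9134%
β_Wren = ρ·σ_i/σ_m = 0.219 × 29.49 / 21.82 = 0.2960
E(R_Wren) = R_f + β × MRP = 2.9134% + 0.2960 × 7.7429% = 5.21%

5.21%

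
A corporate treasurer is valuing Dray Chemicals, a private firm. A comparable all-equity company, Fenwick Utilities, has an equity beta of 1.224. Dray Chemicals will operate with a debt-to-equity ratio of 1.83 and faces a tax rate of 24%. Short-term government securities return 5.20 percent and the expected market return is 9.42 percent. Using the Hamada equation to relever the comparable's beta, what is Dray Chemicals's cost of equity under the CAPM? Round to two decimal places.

β_L = β_U × [1 + (1 − t)(D/E)] = 1.224 × [1 + (1 − 0.24) × 1.83]
    = 1.224 × [1 + 0.76 × 1.83] = 1.224 × 2.3908 = 2.9263
MRP = 9.42% − 5.20% = 4.22%
E(R) = R_f + β_L × MRP = 5.20% + 2.9263 × 4.22% = 17.55%

17.55%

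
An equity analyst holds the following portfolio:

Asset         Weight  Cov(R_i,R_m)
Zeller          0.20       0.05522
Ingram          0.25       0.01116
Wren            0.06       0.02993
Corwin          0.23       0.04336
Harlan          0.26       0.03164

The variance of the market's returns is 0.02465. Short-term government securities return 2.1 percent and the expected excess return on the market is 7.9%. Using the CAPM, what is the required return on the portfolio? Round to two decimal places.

12.94%

β_Zeller = 0.05522 / 0.02465 = 2.2402
β_Ingram = 0.01116 / 0.02465 = 0.4527
β_Wren = 0.02993 / 0.02465 = 1.2142
β_Corwin = 0.04336 / 0.02465 = 1.7590
β_Harlan = 0.03164 / 0.02465 = 1.2836
β_P = Σ w_i β_i = 0.20×2.2402 + 0.25×0.4527 + 0.06×1.2142 + 0.23×1.7590 + 0.26×1.2836 = 1.3724
E(R_P) = R_f + β_P × MRP = 2.1% + 1.3724 × 7.9% = 12.94%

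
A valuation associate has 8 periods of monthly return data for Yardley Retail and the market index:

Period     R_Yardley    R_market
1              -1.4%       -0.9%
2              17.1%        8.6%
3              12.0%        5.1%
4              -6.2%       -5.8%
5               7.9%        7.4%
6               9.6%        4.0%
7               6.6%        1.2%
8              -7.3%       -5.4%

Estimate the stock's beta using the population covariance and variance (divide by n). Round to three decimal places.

Mean R_i = (-1.4 + 17.1 + 12.0 − 6.2 + 7.9 + 9.6 + 6.6 − 7.3) / 8 = 4.7875%
Mean R_m = (-0.9 + 8.6 + 5.1 − 5.8 + 7.4 + 4.0 + 1.2 − 5.4) / 8 = 1.7750%
Σ(R_i − R̄_i)(R_m − R̄_m) = 321.6975  ⇒  Cov = 321.6975 / 8 = 40.2122
Σ(R_m − R̄_m)² = 210.5750  ⇒  Var(R_m) = 210.5750 / 8 = 26.3219
β = Cov / Var(R_m) = 40.2122 / 26.3219 = 1.5277

1.528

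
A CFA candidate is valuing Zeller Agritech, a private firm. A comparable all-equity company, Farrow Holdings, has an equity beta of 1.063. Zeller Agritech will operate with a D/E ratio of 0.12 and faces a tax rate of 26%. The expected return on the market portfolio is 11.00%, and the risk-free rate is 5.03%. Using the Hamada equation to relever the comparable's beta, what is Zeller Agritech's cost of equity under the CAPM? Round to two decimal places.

β_L = β_U × [1 + (1 − t)(D/E)] = 1.063 × [1 + (1 − 0.26) × 0.12]
    = 1.063 × [1 + 0.74 × 0.12] = 1.063 × 1.0888 = 1.1574
MRP = 11.00% − 5.03% = 5.97%
E(R) = R_f + β_L × MRP = 5.03% + 1.1574 × 5.97% = 11.94%

11.94%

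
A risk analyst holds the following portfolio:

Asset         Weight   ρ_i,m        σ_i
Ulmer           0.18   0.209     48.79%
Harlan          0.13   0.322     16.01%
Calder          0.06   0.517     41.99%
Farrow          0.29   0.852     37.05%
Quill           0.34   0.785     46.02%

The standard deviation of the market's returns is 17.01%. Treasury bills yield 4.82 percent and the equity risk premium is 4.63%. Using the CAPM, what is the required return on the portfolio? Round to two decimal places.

11.69%

β_Ulmer = 0.209 × 48.79% / 17.01% = 0.5995
β_Harlan = 0.322 × 16.01% / 17.01% = 0.3031
β_Calder = 0.517 × 41.99% / 17.01% = 1.2762
β_Farrow = 0.852 × 37.05% / 17.01% = 1.8558
β_Quill = 0.785 × 46.02% / 17.01% = 2.1238
β_P = Σ w_i β_i = 0.18×0.5995 + 0.13×0.3031 + 0.06×1.2762 + 0.29×1.8558 + 0.34×2.1238 = 1.4842
E(R_P) = R_f + β_P × MRP = 4.82% + 1.4842 × 4.63% = 11.69%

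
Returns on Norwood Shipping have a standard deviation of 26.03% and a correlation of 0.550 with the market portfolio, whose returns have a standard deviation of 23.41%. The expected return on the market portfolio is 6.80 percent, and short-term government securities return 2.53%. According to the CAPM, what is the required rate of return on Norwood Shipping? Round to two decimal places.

β = ρ × σ_i / σ_m = 0.550 × 26.03% / 23.41% = 0.6116
MRP = 6.80% − 2.53% = 4.27%
E(R) = 2.53% + 0.6116 × 4.27% = 5.14%

5.14%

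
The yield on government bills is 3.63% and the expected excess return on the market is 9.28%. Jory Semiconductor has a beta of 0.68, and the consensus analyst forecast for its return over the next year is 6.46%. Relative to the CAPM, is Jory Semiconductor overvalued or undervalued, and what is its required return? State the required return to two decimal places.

Overvalued; required return 9.94%

Required return = R_f + β·MRP = 3.63% + 0.68 × 9.28% = 9.94%
Forecast 6.46% < required 9.94% → the stock plots below the SML → overvalued.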